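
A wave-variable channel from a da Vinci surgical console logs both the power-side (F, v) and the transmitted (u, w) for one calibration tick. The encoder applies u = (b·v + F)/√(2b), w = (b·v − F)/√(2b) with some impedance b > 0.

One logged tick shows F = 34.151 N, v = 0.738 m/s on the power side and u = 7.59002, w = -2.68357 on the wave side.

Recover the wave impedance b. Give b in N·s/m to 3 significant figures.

u + w = 4.9064;  u + w = √(2b)·v, so √(2b) = 4.9064/0.738 = 6.6483.
b = (√(2b))²/2 = 44.2000/2 = 22.1000.
(Check via u − w = 2F/√(2b): u − w = 10.2736, 2F/√(2b) = 10.2736.)

b = 22.1 N·s/m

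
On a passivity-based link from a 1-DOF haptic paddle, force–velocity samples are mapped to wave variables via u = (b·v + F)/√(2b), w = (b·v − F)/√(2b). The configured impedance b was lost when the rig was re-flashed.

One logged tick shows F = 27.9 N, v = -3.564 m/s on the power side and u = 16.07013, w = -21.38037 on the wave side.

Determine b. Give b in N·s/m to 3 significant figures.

b = 1.11 N·s/m

u + w = -5.31024;  u + w = √(2b)·v, so √(2b) = -5.31024/(-3.564) = 1.48997.
b = (√(2b))²/2 = 2.22000/2 = 1.11000.
(Check via u − w = 2F/√(2b): u − w = 37.45050, 2F/√(2b) = 37.45051.)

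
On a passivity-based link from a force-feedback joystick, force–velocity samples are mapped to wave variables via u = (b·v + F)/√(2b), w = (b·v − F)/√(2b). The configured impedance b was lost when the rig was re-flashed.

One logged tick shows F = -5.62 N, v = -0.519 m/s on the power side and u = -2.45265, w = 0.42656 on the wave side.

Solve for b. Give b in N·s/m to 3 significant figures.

b = 7.62 N·s/m

u + w = -2.0261;  u + w = √(2b)·v, so √(2b) = -2.0261/(-0.519) = 3.9038.
b = (√(2b))²/2 = 15.2399/2 = 7.6200.
(Check via u − w = 2F/√(2b): u − w = -2.8792, 2F/√(2b) = -2.8792.)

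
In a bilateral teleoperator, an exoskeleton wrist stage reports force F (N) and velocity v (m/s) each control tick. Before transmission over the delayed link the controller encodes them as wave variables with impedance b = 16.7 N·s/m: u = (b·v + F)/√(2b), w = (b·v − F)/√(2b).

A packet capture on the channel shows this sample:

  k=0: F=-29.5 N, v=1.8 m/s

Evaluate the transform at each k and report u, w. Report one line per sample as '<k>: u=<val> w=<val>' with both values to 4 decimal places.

k=0: b·v=16.7×1.8=30.0600; √(2b)=5.7793; u=(30.0600+(-29.5))/5.7793=0.0969, w=(30.0600−(-29.5))/5.7793=10.3058

0: u=0.0969 w=10.3058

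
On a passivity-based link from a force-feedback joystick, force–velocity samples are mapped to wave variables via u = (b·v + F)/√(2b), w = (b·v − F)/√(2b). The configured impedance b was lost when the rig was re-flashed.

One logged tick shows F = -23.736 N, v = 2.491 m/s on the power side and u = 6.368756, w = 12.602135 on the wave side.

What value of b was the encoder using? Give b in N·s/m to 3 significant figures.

u + w = 18.970891;  u + w = √(2b)·v, so √(2b) = 18.970891/2.491 = 7.615773.
b = (√(2b))²/2 = 58.000001/2 = 29.000001.
(Check via u − w = 2F/√(2b): u − w = -6.233379, 2F/√(2b) = -6.233379.)

b = 29 N·s/m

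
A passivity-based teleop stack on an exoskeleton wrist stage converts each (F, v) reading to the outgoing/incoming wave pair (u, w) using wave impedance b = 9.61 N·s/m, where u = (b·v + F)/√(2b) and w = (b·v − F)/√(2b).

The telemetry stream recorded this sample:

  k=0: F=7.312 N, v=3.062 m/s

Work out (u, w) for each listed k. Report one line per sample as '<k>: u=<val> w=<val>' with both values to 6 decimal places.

0: u=8.379859 w=5.044139

k=0: b·v=9.61×3.062=29.425820; √(2b)=4.384062; u=(29.425820+7.312)/4.384062=8.379859, w=(29.425820−7.312)/4.384062=5.044139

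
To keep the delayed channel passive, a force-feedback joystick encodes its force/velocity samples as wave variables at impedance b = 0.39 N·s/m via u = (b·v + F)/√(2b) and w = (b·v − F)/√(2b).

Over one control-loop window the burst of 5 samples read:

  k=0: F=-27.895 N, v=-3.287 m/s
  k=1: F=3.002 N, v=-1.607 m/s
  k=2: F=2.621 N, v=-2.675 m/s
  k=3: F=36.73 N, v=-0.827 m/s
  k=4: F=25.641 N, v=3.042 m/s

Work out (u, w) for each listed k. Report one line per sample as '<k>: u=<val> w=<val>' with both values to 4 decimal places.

0: u=-33.0364 w=30.1334
1: u=2.6895 w=-4.1087
2: u=1.7865 w=-4.1489
3: u=41.2233 w=-41.9537
4: u=30.3760 w=-27.6894

k=0: b·v=0.39×(-3.287)=-1.2819; √(2b)=0.8832; u=(-1.2819+(-27.895))/0.8832=-33.0364, w=(-1.2819−(-27.895))/0.8832=30.1334
k=1: b·v=0.39×(-1.607)=-0.6267; √(2b)=0.8832; u=(-0.6267+3.002)/0.8832=2.6895, w=(-0.6267−3.002)/0.8832=-4.1087
k=2: b·v=0.39×(-2.675)=-1.0433; √(2b)=0.8832; u=(-1.0433+2.621)/0.8832=1.7865, w=(-1.0433−2.621)/0.8832=-4.1489
k=3: b·v=0.39×(-0.827)=-0.3225; √(2b)=0.8832; u=(-0.3225+36.73)/0.8832=41.2233, w=(-0.3225−36.73)/0.8832=-41.9537
k=4: b·v=0.39×3.042=1.1864; √(2b)=0.8832; u=(1.1864+25.641)/0.8832=30.3760, w=(1.1864−25.641)/0.8832=-27.6894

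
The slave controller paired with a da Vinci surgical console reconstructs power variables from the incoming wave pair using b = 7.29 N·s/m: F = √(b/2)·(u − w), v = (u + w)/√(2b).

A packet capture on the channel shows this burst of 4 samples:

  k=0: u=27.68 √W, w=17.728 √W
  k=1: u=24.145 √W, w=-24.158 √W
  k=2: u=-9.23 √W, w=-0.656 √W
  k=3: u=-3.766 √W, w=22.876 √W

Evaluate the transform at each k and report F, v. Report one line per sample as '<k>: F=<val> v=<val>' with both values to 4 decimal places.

k=0: u−w=9.9520, u+w=45.4080; √(b/2)=1.9092, √(2b)=3.8184; F=1.9092×9.952=19.0002, v=45.4080/3.8184=11.8920
k=1: u−w=48.3030, u+w=-0.0130; √(b/2)=1.9092, √(2b)=3.8184; F=1.9092×48.303=92.2195, v=-0.0130/3.8184=-0.0034
k=2: u−w=-8.5740, u+w=-9.8860; √(b/2)=1.9092, √(2b)=3.8184; F=1.9092×(-8.574)=-16.3694, v=-9.8860/3.8184=-2.5891
k=3: u−w=-26.6420, u+w=19.1100; √(b/2)=1.9092, √(2b)=3.8184; F=1.9092×(-26.642)=-50.8646, v=19.1100/3.8184=5.0047

0: F=19.0002 v=11.8920
1: F=92.2195 v=-0.0034
2: F=-16.3694 v=-2.5891
3: F=-50.8646 v=5.0047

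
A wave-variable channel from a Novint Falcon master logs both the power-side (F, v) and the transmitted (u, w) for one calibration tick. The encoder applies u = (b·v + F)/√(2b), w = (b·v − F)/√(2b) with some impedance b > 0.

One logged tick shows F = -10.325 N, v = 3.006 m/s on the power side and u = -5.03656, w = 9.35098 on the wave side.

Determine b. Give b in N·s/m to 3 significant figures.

b = 1.03 N·s/m

u + w = 4.3144;  u + w = √(2b)·v, so √(2b) = 4.3144/3.006 = 1.4353.
b = (√(2b))²/2 = 2.0600/2 = 1.0300.
(Check via u − w = 2F/√(2b): u − w = -14.3875, 2F/√(2b) = -14.3875.)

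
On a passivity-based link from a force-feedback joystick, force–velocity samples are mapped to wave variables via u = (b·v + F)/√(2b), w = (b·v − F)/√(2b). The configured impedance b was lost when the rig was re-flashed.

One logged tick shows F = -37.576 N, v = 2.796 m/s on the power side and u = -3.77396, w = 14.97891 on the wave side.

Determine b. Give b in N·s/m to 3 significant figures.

u + w = 11.2050;  u + w = √(2b)·v, so √(2b) = 11.2050/2.796 = 4.0075.
b = (√(2b))²/2 = 16.0600/2 = 8.0300.
(Check via u − w = 2F/√(2b): u − w = -18.7529, 2F/√(2b) = -18.7529.)

b = 8.03 N·s/m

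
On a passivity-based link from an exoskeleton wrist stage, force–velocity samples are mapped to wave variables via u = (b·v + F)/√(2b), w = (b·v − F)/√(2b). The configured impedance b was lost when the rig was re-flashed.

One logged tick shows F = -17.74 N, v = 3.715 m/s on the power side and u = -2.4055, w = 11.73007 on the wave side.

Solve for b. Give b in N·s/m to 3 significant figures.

u + w = 9.32457;  u + w = √(2b)·v, so √(2b) = 9.32457/3.715 = 2.50998.
b = (√(2b))²/2 = 6.29999/2 = 3.15000.
(Check via u − w = 2F/√(2b): u − w = -14.13557, 2F/√(2b) = -14.13558.)

b = 3.15 N·s/m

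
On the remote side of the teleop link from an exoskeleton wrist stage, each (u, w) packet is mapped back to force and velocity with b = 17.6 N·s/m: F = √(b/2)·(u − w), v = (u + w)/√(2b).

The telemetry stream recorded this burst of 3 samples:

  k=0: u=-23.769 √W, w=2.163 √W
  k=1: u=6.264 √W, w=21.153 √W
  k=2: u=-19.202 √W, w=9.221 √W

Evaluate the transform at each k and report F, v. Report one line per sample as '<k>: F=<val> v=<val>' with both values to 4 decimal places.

k=0: u−w=-25.9320, u+w=-21.6060; √(b/2)=2.9665, √(2b)=5.9330; F=2.9665×(-25.932)=-76.9267, v=-21.6060/5.9330=-3.6417
k=1: u−w=-14.8890, u+w=27.4170; √(b/2)=2.9665, √(2b)=5.9330; F=2.9665×(-14.889)=-44.1679, v=27.4170/5.9330=4.6211
k=2: u−w=-28.4230, u+w=-9.9810; √(b/2)=2.9665, √(2b)=5.9330; F=2.9665×(-28.423)=-84.3162, v=-9.9810/5.9330=-1.6823

0: F=-76.9267 v=-3.6417
1: F=-44.1679 v=4.6211
2: F=-84.3162 v=-1.6823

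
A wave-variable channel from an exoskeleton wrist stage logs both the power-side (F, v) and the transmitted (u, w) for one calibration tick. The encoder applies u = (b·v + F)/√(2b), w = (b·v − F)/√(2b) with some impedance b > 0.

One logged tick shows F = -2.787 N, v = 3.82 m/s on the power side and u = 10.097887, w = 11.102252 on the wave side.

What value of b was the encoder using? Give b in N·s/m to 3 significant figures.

b = 15.4 N·s/m

u + w = 21.200139;  u + w = √(2b)·v, so √(2b) = 21.200139/3.82 = 5.549775.
b = (√(2b))²/2 = 30.799998/2 = 15.399999.
(Check via u − w = 2F/√(2b): u − w = -1.004365, 2F/√(2b) = -1.004365.)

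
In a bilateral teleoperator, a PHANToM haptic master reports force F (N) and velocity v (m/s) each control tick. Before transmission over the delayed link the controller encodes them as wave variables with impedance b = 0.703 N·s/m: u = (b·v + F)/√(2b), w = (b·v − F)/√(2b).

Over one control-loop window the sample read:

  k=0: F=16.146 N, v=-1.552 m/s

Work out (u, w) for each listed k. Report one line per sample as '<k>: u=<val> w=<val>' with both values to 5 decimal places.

0: u=12.69657 w=-14.53685

k=0: b·v=0.703×(-1.552)=-1.09106; √(2b)=1.18575; u=(-1.09106+16.146)/1.18575=12.69657, w=(-1.09106−16.146)/1.18575=-14.53685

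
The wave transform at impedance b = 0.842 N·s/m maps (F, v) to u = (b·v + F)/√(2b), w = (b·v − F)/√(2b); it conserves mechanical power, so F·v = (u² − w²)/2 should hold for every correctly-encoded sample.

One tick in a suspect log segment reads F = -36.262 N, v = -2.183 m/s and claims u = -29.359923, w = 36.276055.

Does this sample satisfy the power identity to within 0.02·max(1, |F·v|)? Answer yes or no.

no

F·v = (-36.262)×(-2.183) = 79.159946 W.
(u² − w²)/2 = (862.005079 − 1315.952166)/2 = -226.973544 W.
|Δ| = 306.133490;  2% of max(1, |F·v|) = 1.583199.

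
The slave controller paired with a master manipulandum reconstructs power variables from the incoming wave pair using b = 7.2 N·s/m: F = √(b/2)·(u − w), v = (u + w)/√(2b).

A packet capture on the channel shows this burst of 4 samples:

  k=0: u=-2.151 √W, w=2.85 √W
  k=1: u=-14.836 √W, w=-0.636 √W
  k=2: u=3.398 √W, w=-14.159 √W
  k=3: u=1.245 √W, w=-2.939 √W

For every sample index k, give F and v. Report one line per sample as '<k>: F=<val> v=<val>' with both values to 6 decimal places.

0: F=-9.488730 v=0.184203
1: F=-26.942606 v=-4.077230
2: F=33.312065 v=-2.835772
3: F=7.938582 v=-0.446408

k=0: u−w=-5.001000, u+w=0.699000; √(b/2)=1.897367, √(2b)=3.794733; F=1.897367×(-5.001)=-9.488730, v=0.699000/3.794733=0.184203
k=1: u−w=-14.200000, u+w=-15.472000; √(b/2)=1.897367, √(2b)=3.794733; F=1.897367×(-14.2)=-26.942606, v=-15.472000/3.794733=-4.077230
k=2: u−w=17.557000, u+w=-10.761000; √(b/2)=1.897367, √(2b)=3.794733; F=1.897367×17.557=33.312065, v=-10.761000/3.794733=-2.835772
k=3: u−w=4.184000, u+w=-1.694000; √(b/2)=1.897367, √(2b)=3.794733; F=1.897367×4.184=7.938582, v=-1.694000/3.794733=-0.446408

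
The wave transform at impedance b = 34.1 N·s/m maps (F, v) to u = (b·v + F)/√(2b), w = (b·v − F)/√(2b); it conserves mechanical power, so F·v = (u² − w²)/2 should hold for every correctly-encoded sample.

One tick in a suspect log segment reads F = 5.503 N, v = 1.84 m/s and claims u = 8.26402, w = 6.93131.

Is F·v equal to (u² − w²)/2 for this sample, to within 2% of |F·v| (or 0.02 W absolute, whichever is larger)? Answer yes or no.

F·v = 5.503×1.84 = 10.12552 W.
(u² − w²)/2 = (68.29403 − 48.04306)/2 = 10.12548 W.
|Δ| = 0.00004;  2% of max(1, |F·v|) = 0.20251.

yes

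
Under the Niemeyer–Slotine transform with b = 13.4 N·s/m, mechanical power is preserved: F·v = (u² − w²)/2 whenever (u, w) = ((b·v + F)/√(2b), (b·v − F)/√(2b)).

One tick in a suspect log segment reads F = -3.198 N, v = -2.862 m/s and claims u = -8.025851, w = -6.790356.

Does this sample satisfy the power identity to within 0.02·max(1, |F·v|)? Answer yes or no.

F·v = (-3.198)×(-2.862) = 9.152676 W.
(u² − w²)/2 = (64.414284 − 46.108935)/2 = 9.152675 W.
|Δ| = 0.000001;  2% of max(1, |F·v|) = 0.183054.

yes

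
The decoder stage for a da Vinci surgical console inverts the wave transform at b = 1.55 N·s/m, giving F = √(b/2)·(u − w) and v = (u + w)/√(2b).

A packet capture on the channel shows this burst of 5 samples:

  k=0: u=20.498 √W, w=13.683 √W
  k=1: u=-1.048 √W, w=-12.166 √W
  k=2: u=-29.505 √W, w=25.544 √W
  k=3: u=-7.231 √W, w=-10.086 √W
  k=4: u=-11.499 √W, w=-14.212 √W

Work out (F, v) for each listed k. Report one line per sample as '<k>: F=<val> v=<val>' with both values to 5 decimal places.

0: F=5.99952 v=19.41350
1: F=9.78763 v=-7.50505
2: F=-48.46188 v=-2.24970
3: F=2.51337 v=-9.83540
4: F=2.38836 v=-14.60287

k=0: u−w=6.81500, u+w=34.18100; √(b/2)=0.88034, √(2b)=1.76068; F=0.88034×6.815=5.99952, v=34.18100/1.76068=19.41350
k=1: u−w=11.11800, u+w=-13.21400; √(b/2)=0.88034, √(2b)=1.76068; F=0.88034×11.118=9.78763, v=-13.21400/1.76068=-7.50505
k=2: u−w=-55.04900, u+w=-3.96100; √(b/2)=0.88034, √(2b)=1.76068; F=0.88034×(-55.049)=-48.46188, v=-3.96100/1.76068=-2.24970
k=3: u−w=2.85500, u+w=-17.31700; √(b/2)=0.88034, √(2b)=1.76068; F=0.88034×2.855=2.51337, v=-17.31700/1.76068=-9.83540
k=4: u−w=2.71300, u+w=-25.71100; √(b/2)=0.88034, √(2b)=1.76068; F=0.88034×2.713=2.38836, v=-25.71100/1.76068=-14.60287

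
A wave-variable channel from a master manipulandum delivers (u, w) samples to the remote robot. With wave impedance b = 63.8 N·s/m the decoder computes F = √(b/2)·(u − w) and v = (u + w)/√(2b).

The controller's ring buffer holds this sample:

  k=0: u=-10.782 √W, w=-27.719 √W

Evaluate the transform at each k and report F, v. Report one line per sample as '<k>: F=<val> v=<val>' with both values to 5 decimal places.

0: F=95.66032 v=-3.40837

k=0: u−w=16.93700, u+w=-38.50100; √(b/2)=5.64801, √(2b)=11.29602; F=5.64801×16.937=95.66032, v=-38.50100/11.29602=-3.40837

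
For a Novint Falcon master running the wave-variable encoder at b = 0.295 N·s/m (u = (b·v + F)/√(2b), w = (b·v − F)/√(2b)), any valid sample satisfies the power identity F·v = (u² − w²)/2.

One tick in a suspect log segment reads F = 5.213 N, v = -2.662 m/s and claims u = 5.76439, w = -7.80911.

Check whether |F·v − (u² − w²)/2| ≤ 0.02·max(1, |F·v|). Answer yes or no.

yes

F·v = 5.213×(-2.662) = -13.8770 W.
(u² − w²)/2 = (33.2282 − 60.9822)/2 = -13.8770 W.
|Δ| = 0.0000;  2% of max(1, |F·v|) = 0.2775.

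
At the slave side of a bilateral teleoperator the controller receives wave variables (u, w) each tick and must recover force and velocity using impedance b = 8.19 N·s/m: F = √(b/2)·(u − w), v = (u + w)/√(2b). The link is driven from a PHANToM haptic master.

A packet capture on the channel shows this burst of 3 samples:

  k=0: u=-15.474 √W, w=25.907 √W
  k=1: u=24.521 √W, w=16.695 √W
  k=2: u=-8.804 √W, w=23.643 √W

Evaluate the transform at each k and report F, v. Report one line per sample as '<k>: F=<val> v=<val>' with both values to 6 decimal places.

k=0: u−w=-41.381000, u+w=10.433000; √(b/2)=2.023611, √(2b)=4.047221; F=2.023611×(-41.381)=-83.739032, v=10.433000/4.047221=2.577818
k=1: u−w=7.826000, u+w=41.216000; √(b/2)=2.023611, √(2b)=4.047221; F=2.023611×7.826=15.836777, v=41.216000/4.047221=10.183777
k=2: u−w=-32.447000, u+w=14.839000; √(b/2)=2.023611, √(2b)=4.047221; F=2.023611×(-32.447)=-65.660094, v=14.839000/4.047221=3.666466

0: F=-83.739032 v=2.577818
1: F=15.836777 v=10.183777
2: F=-65.660094 v=3.666466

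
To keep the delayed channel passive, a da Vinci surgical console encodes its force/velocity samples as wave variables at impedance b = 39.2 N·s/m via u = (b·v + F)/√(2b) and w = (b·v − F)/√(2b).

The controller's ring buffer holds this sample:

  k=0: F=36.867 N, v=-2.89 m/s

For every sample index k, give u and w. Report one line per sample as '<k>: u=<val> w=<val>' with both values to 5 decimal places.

0: u=-8.63087 w=-16.95828

k=0: b·v=39.2×(-2.89)=-113.28800; √(2b)=8.85438; u=(-113.28800+36.867)/8.85438=-8.63087, w=(-113.28800−36.867)/8.85438=-16.95828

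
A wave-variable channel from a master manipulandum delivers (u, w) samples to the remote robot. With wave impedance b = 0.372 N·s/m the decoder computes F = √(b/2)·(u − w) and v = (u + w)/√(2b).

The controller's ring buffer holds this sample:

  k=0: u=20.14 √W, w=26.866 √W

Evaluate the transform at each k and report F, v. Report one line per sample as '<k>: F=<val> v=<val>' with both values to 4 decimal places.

0: F=-2.9008 v=54.4963

k=0: u−w=-6.7260, u+w=47.0060; √(b/2)=0.4313, √(2b)=0.8626; F=0.4313×(-6.726)=-2.9008, v=47.0060/0.8626=54.4963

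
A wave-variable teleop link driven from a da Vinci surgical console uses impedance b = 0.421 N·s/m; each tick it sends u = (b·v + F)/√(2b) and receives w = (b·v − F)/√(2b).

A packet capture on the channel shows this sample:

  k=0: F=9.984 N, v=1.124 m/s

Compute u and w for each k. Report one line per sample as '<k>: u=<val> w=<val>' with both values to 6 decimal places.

0: u=11.396186 w=-10.364797

k=0: b·v=0.421×1.124=0.473204; √(2b)=0.917606; u=(0.473204+9.984)/0.917606=11.396186, w=(0.473204−9.984)/0.917606=-10.364797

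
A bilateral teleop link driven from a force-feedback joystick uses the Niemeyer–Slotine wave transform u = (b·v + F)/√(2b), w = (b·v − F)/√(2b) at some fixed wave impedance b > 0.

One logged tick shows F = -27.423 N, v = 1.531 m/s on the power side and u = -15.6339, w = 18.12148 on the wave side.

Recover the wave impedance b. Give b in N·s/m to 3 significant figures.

b = 1.32 N·s/m

u + w = 2.487580;  u + w = √(2b)·v, so √(2b) = 2.487580/1.531 = 1.624807.
b = (√(2b))²/2 = 2.639999/2 = 1.319999.
(Check via u − w = 2F/√(2b): u − w = -33.755380, 2F/√(2b) = -33.755387.)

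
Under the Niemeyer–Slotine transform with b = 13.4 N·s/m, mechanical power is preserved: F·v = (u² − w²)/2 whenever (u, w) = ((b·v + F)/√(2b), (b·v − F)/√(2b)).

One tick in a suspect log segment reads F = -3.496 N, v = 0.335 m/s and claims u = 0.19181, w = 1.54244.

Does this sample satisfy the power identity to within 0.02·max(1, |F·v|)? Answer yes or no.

F·v = (-3.496)×0.335 = -1.17116 W.
(u² − w²)/2 = (0.03679 − 2.37912)/2 = -1.17117 W.
|Δ| = 0.00001;  2% of max(1, |F·v|) = 0.02342.

yes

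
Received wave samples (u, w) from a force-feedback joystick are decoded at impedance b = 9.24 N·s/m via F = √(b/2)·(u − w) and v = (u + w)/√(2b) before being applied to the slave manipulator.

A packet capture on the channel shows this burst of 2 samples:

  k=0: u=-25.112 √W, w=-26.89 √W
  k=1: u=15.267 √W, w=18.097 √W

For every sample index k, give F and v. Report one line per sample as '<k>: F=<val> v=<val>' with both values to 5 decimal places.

0: F=3.82167 v=-12.09676
1: F=-6.08285 v=7.76117

k=0: u−w=1.77800, u+w=-52.00200; √(b/2)=2.14942, √(2b)=4.29884; F=2.14942×1.778=3.82167, v=-52.00200/4.29884=-12.09676
k=1: u−w=-2.83000, u+w=33.36400; √(b/2)=2.14942, √(2b)=4.29884; F=2.14942×(-2.83)=-6.08285, v=33.36400/4.29884=7.76117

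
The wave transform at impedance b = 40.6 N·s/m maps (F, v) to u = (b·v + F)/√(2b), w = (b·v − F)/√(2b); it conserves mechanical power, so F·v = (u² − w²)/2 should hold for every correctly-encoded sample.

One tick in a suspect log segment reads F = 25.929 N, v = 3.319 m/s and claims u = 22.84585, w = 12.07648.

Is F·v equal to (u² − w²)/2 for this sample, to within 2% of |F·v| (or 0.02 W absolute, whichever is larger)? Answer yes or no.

no

F·v = 25.929×3.319 = 86.0584 W.
(u² − w²)/2 = (521.9329 − 145.8414)/2 = 188.0457 W.
|Δ| = 101.9874;  2% of max(1, |F·v|) = 1.7212.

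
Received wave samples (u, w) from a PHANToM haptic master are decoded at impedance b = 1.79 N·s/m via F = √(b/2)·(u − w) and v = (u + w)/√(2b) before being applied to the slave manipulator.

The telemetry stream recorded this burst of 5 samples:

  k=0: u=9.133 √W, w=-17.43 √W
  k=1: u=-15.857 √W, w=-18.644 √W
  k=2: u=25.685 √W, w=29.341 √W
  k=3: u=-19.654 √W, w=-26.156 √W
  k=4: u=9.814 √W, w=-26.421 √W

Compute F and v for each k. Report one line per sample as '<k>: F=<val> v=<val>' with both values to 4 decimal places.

0: F=25.1298 v=-4.3851
1: F=2.6366 v=-18.2343
2: F=-3.4587 v=29.0821
3: F=6.1512 v=-24.2113
4: F=34.2799 v=-8.7771

k=0: u−w=26.5630, u+w=-8.2970; √(b/2)=0.9460, √(2b)=1.8921; F=0.9460×26.563=25.1298, v=-8.2970/1.8921=-4.3851
k=1: u−w=2.7870, u+w=-34.5010; √(b/2)=0.9460, √(2b)=1.8921; F=0.9460×2.787=2.6366, v=-34.5010/1.8921=-18.2343
k=2: u−w=-3.6560, u+w=55.0260; √(b/2)=0.9460, √(2b)=1.8921; F=0.9460×(-3.656)=-3.4587, v=55.0260/1.8921=29.0821
k=3: u−w=6.5020, u+w=-45.8100; √(b/2)=0.9460, √(2b)=1.8921; F=0.9460×6.502=6.1512, v=-45.8100/1.8921=-24.2113
k=4: u−w=36.2350, u+w=-16.6070; √(b/2)=0.9460, √(2b)=1.8921; F=0.9460×36.235=34.2799, v=-16.6070/1.8921=-8.7771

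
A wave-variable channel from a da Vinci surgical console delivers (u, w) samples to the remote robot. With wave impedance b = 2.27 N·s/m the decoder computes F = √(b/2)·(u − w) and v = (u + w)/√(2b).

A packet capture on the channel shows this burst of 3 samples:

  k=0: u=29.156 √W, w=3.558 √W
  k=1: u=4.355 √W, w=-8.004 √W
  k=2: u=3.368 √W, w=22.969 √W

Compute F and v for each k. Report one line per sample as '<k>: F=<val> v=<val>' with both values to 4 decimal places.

k=0: u−w=25.5980, u+w=32.7140; √(b/2)=1.0654, √(2b)=2.1307; F=1.0654×25.598=27.2712, v=32.7140/2.1307=15.3534
k=1: u−w=12.3590, u+w=-3.6490; √(b/2)=1.0654, √(2b)=2.1307; F=1.0654×12.359=13.1668, v=-3.6490/2.1307=-1.7126
k=2: u−w=-19.6010, u+w=26.3370; √(b/2)=1.0654, √(2b)=2.1307; F=1.0654×(-19.601)=-20.8822, v=26.3370/2.1307=12.3606

0: F=27.2712 v=15.3534
1: F=13.1668 v=-1.7126
2: F=-20.8822 v=12.3606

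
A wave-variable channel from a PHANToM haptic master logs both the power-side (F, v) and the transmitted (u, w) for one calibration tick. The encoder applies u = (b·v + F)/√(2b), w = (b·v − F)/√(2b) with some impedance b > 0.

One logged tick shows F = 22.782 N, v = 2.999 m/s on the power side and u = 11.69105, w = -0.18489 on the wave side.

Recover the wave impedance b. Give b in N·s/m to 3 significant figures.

b = 7.36 N·s/m

u + w = 11.50616;  u + w = √(2b)·v, so √(2b) = 11.50616/2.999 = 3.83667.
b = (√(2b))²/2 = 14.72000/2 = 7.36000.
(Check via u − w = 2F/√(2b): u − w = 11.87594, 2F/√(2b) = 11.87594.)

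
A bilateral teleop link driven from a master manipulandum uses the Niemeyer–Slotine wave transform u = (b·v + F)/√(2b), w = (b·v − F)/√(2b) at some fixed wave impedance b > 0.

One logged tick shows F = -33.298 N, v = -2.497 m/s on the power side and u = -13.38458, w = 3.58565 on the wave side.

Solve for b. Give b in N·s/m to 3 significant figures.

b = 7.7 N·s/m

u + w = -9.7989;  u + w = √(2b)·v, so √(2b) = -9.7989/(-2.497) = 3.9243.
b = (√(2b))²/2 = 15.4000/2 = 7.7000.
(Check via u − w = 2F/√(2b): u − w = -16.9702, 2F/√(2b) = -16.9702.)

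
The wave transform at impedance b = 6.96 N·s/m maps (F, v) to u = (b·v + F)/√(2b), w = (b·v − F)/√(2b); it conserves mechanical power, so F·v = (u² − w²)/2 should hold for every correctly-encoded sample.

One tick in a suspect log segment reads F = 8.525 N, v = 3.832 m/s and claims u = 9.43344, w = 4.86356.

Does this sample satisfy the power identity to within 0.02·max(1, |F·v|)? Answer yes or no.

F·v = 8.525×3.832 = 32.6678 W.
(u² − w²)/2 = (88.9898 − 23.6542)/2 = 32.6678 W.
|Δ| = 0.0000;  2% of max(1, |F·v|) = 0.6534.

yes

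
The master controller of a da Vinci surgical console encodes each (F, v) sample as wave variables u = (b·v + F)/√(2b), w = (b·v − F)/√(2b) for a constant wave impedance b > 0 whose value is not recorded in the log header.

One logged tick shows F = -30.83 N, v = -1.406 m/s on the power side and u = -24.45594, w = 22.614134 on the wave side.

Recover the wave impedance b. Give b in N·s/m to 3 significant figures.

u + w = -1.841806;  u + w = √(2b)·v, so √(2b) = -1.841806/(-1.406) = 1.309962.
b = (√(2b))²/2 = 1.715999/2 = 0.858000.
(Check via u − w = 2F/√(2b): u − w = -47.070074, 2F/√(2b) = -47.070082.)

b = 0.858 N·s/m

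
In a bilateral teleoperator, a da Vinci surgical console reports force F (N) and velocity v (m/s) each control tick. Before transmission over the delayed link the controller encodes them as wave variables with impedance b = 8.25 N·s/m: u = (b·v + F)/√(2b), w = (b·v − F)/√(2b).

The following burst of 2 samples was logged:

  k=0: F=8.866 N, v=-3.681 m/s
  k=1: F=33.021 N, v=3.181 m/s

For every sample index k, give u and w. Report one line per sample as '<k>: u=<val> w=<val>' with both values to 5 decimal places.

0: u=-5.29349 w=-9.65880
1: u=14.58985 w=-1.66857

k=0: b·v=8.25×(-3.681)=-30.36825; √(2b)=4.06202; u=(-30.36825+8.866)/4.06202=-5.29349, w=(-30.36825−8.866)/4.06202=-9.65880
k=1: b·v=8.25×3.181=26.24325; √(2b)=4.06202; u=(26.24325+33.021)/4.06202=14.58985, w=(26.24325−33.021)/4.06202=-1.66857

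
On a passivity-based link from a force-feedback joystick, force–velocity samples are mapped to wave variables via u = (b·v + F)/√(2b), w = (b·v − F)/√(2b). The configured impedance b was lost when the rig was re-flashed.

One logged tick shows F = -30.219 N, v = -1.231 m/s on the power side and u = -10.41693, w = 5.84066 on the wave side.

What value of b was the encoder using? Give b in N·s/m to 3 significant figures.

b = 6.91 N·s/m

u + w = -4.57627;  u + w = √(2b)·v, so √(2b) = -4.57627/(-1.231) = 3.71752.
b = (√(2b))²/2 = 13.81997/2 = 6.90999.
(Check via u − w = 2F/√(2b): u − w = -16.25759, 2F/√(2b) = -16.25760.)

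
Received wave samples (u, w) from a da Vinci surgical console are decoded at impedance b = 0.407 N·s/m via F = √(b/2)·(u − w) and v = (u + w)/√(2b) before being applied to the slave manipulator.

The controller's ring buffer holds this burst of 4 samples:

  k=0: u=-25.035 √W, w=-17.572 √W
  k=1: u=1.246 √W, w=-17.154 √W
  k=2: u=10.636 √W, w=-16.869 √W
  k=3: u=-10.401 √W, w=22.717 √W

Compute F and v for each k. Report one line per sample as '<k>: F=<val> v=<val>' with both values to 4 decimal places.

0: F=-3.3666 v=-47.2247
1: F=8.3004 v=-17.6321
2: F=12.4078 v=-6.9085
3: F=-14.9399 v=13.6508

k=0: u−w=-7.4630, u+w=-42.6070; √(b/2)=0.4511, √(2b)=0.9022; F=0.4511×(-7.463)=-3.3666, v=-42.6070/0.9022=-47.2247
k=1: u−w=18.4000, u+w=-15.9080; √(b/2)=0.4511, √(2b)=0.9022; F=0.4511×18.4=8.3004, v=-15.9080/0.9022=-17.6321
k=2: u−w=27.5050, u+w=-6.2330; √(b/2)=0.4511, √(2b)=0.9022; F=0.4511×27.505=12.4078, v=-6.2330/0.9022=-6.9085
k=3: u−w=-33.1180, u+w=12.3160; √(b/2)=0.4511, √(2b)=0.9022; F=0.4511×(-33.118)=-14.9399, v=12.3160/0.9022=13.6508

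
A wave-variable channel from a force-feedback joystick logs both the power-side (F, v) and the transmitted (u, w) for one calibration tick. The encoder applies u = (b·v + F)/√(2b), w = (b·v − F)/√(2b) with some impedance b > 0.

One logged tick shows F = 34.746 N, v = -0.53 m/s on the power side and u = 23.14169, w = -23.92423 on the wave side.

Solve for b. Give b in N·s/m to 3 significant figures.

b = 1.09 N·s/m

u + w = -0.78254;  u + w = √(2b)·v, so √(2b) = -0.78254/(-0.53) = 1.47649.
b = (√(2b))²/2 = 2.18002/2 = 1.09001.
(Check via u − w = 2F/√(2b): u − w = 47.06592, 2F/√(2b) = 47.06566.)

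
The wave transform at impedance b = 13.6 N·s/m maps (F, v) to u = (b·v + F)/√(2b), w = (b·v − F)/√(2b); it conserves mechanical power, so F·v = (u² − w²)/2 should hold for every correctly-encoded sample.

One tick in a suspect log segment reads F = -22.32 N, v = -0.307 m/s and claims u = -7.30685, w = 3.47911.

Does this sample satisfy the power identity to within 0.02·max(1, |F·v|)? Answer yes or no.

no

F·v = (-22.32)×(-0.307) = 6.8522 W.
(u² − w²)/2 = (53.3901 − 12.1042)/2 = 20.6429 W.
|Δ| = 13.7907;  2% of max(1, |F·v|) = 0.1370.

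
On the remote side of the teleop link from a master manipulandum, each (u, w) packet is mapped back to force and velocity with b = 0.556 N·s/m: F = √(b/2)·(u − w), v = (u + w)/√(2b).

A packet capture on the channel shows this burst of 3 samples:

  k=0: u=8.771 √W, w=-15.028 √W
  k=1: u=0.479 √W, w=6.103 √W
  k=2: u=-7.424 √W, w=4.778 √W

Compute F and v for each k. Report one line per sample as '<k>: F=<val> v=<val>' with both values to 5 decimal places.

0: F=12.54819 v=-5.93354
1: F=-2.96529 v=6.24174
2: F=-6.43359 v=-2.50921

k=0: u−w=23.79900, u+w=-6.25700; √(b/2)=0.52726, √(2b)=1.05451; F=0.52726×23.799=12.54819, v=-6.25700/1.05451=-5.93354
k=1: u−w=-5.62400, u+w=6.58200; √(b/2)=0.52726, √(2b)=1.05451; F=0.52726×(-5.624)=-2.96529, v=6.58200/1.05451=6.24174
k=2: u−w=-12.20200, u+w=-2.64600; √(b/2)=0.52726, √(2b)=1.05451; F=0.52726×(-12.202)=-6.43359, v=-2.64600/1.05451=-2.50921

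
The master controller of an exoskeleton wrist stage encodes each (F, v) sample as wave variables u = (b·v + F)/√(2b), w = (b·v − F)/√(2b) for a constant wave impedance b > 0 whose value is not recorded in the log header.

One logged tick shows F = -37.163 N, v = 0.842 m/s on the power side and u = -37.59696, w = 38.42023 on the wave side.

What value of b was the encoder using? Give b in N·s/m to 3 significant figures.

u + w = 0.82327;  u + w = √(2b)·v, so √(2b) = 0.82327/0.842 = 0.97776.
b = (√(2b))²/2 = 0.95601/2 = 0.47800.
(Check via u − w = 2F/√(2b): u − w = -76.01719, 2F/√(2b) = -76.01697.)

b = 0.478 N·s/m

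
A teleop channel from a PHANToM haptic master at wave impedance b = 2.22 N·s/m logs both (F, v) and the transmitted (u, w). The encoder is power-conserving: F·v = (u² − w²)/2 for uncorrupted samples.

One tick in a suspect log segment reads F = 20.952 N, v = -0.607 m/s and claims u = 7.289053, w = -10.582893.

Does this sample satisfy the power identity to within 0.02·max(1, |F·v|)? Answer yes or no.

no

F·v = 20.952×(-0.607) = -12.717864 W.
(u² − w²)/2 = (53.130294 − 111.997624)/2 = -29.433665 W.
|Δ| = 16.715801;  2% of max(1, |F·v|) = 0.254357.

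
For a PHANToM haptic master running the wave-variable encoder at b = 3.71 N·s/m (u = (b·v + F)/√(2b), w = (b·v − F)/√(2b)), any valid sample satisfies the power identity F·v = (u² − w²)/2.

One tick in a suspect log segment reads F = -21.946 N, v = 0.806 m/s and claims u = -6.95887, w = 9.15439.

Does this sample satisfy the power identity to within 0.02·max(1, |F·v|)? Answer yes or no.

yes

F·v = (-21.946)×0.806 = -17.6885 W.
(u² − w²)/2 = (48.4259 − 83.8029)/2 = -17.6885 W.
|Δ| = 0.0000;  2% of max(1, |F·v|) = 0.3538.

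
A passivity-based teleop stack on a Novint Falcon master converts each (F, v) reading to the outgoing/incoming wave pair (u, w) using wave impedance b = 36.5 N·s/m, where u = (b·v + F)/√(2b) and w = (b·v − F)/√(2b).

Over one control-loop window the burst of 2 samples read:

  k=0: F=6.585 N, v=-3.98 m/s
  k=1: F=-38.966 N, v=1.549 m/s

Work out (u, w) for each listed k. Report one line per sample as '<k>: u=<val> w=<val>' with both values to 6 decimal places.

k=0: b·v=36.5×(-3.98)=-145.270000; √(2b)=8.544004; u=(-145.270000+6.585)/8.544004=-16.231851, w=(-145.270000−6.585)/8.544004=-17.773283
k=1: b·v=36.5×1.549=56.538500; √(2b)=8.544004; u=(56.538500+(-38.966))/8.544004=2.056706, w=(56.538500−(-38.966))/8.544004=11.177956

0: u=-16.231851 w=-17.773283
1: u=2.056706 w=11.177956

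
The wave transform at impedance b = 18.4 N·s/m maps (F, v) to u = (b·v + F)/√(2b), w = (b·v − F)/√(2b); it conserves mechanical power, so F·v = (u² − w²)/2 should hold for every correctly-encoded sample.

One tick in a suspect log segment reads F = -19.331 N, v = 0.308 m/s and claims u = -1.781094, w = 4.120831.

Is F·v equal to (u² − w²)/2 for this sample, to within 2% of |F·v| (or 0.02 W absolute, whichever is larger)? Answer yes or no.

no

F·v = (-19.331)×0.308 = -5.953948 W.
(u² − w²)/2 = (3.172296 − 16.981248)/2 = -6.904476 W.
|Δ| = 0.950528;  2% of max(1, |F·v|) = 0.119079.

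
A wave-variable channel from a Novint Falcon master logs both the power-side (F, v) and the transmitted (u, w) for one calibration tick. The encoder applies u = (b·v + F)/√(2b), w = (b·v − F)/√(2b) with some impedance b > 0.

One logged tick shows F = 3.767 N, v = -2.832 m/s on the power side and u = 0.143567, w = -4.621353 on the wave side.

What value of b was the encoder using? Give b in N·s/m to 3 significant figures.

u + w = -4.477786;  u + w = √(2b)·v, so √(2b) = -4.477786/(-2.832) = 1.581139.
b = (√(2b))²/2 = 2.500001/2 = 1.250000.
(Check via u − w = 2F/√(2b): u − w = 4.764920, 2F/√(2b) = 4.764919.)

b = 1.25 N·s/m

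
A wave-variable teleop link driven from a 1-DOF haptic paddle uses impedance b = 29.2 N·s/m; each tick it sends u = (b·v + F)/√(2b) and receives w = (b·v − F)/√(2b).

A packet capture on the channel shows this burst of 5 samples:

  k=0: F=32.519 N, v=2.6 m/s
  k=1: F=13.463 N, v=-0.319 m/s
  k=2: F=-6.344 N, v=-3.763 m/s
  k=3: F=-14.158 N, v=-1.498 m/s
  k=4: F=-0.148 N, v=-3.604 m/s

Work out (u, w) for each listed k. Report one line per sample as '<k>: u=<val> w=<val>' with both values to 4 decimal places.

k=0: b·v=29.2×2.6=75.9200; √(2b)=7.6420; u=(75.9200+32.519)/7.6420=14.1899, w=(75.9200−32.519)/7.6420=5.6793
k=1: b·v=29.2×(-0.319)=-9.3148; √(2b)=7.6420; u=(-9.3148+13.463)/7.6420=0.5428, w=(-9.3148−13.463)/7.6420=-2.9806
k=2: b·v=29.2×(-3.763)=-109.8796; √(2b)=7.6420; u=(-109.8796+(-6.344))/7.6420=-15.2086, w=(-109.8796−(-6.344))/7.6420=-13.5483
k=3: b·v=29.2×(-1.498)=-43.7416; √(2b)=7.6420; u=(-43.7416+(-14.158))/7.6420=-7.5765, w=(-43.7416−(-14.158))/7.6420=-3.8712
k=4: b·v=29.2×(-3.604)=-105.2368; √(2b)=7.6420; u=(-105.2368+(-0.148))/7.6420=-13.7902, w=(-105.2368−(-0.148))/7.6420=-13.7515

0: u=14.1899 w=5.6793
1: u=0.5428 w=-2.9806
2: u=-15.2086 w=-13.5483
3: u=-7.5765 w=-3.8712
4: u=-13.7902 w=-13.7515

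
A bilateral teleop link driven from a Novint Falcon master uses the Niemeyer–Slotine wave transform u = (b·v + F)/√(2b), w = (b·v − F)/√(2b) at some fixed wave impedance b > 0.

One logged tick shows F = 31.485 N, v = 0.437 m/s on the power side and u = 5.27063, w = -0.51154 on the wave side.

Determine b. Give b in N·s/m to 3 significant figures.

u + w = 4.7591;  u + w = √(2b)·v, so √(2b) = 4.7591/0.437 = 10.8904.
b = (√(2b))²/2 = 118.6001/2 = 59.3000.
(Check via u − w = 2F/√(2b): u − w = 5.7822, 2F/√(2b) = 5.7822.)

b = 59.3 N·s/m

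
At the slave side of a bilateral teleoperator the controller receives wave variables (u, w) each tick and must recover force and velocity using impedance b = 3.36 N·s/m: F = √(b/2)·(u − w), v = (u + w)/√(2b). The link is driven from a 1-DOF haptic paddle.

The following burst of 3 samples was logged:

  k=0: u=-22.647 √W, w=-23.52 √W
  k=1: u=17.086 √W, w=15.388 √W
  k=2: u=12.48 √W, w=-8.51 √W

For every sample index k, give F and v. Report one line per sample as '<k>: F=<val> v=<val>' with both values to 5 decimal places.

k=0: u−w=0.87300, u+w=-46.16700; √(b/2)=1.29615, √(2b)=2.59230; F=1.29615×0.873=1.13154, v=-46.16700/2.59230=-17.80931
k=1: u−w=1.69800, u+w=32.47400; √(b/2)=1.29615, √(2b)=2.59230; F=1.29615×1.698=2.20086, v=32.47400/2.59230=12.52712
k=2: u−w=20.99000, u+w=3.97000; √(b/2)=1.29615, √(2b)=2.59230; F=1.29615×20.99=27.20615, v=3.97000/2.59230=1.53146

0: F=1.13154 v=-17.80931
1: F=2.20086 v=12.52712
2: F=27.20615 v=1.53146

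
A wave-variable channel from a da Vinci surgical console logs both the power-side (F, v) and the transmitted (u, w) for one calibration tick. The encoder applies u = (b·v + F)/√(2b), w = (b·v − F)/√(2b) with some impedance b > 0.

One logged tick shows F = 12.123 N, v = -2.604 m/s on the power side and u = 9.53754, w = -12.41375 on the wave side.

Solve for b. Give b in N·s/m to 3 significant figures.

b = 0.61 N·s/m

u + w = -2.87621;  u + w = √(2b)·v, so √(2b) = -2.87621/(-2.604) = 1.10454.
b = (√(2b))²/2 = 1.22000/2 = 0.61000.
(Check via u − w = 2F/√(2b): u − w = 21.95129, 2F/√(2b) = 21.95131.)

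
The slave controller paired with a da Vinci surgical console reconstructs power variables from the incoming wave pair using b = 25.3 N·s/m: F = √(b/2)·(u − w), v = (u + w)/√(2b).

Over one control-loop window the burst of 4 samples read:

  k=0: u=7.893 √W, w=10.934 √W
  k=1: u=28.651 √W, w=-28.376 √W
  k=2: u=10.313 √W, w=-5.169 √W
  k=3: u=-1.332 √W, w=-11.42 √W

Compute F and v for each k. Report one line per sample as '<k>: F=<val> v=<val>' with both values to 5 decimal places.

0: F=-10.81588 v=2.64671
1: F=202.82701 v=0.03866
2: F=55.06458 v=0.72315
3: F=35.87983 v=-1.79268

k=0: u−w=-3.04100, u+w=18.82700; √(b/2)=3.55668, √(2b)=7.11337; F=3.55668×(-3.041)=-10.81588, v=18.82700/7.11337=2.64671
k=1: u−w=57.02700, u+w=0.27500; √(b/2)=3.55668, √(2b)=7.11337; F=3.55668×57.027=202.82701, v=0.27500/7.11337=0.03866
k=2: u−w=15.48200, u+w=5.14400; √(b/2)=3.55668, √(2b)=7.11337; F=3.55668×15.482=55.06458, v=5.14400/7.11337=0.72315
k=3: u−w=10.08800, u+w=-12.75200; √(b/2)=3.55668, √(2b)=7.11337; F=3.55668×10.088=35.87983, v=-12.75200/7.11337=-1.79268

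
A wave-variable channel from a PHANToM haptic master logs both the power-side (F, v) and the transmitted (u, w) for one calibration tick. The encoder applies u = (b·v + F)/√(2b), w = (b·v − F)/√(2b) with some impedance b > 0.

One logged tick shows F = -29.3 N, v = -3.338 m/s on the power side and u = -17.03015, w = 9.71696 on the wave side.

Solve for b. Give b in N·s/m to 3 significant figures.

u + w = -7.31319;  u + w = √(2b)·v, so √(2b) = -7.31319/(-3.338) = 2.19089.
b = (√(2b))²/2 = 4.80000/2 = 2.40000.
(Check via u − w = 2F/√(2b): u − w = -26.74711, 2F/√(2b) = -26.74712.)

b = 2.4 N·s/m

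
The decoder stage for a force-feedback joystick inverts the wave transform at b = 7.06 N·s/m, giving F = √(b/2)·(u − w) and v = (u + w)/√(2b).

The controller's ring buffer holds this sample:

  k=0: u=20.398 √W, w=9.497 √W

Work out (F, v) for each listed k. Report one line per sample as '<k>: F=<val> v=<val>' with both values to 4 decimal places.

0: F=20.4811 v=7.9558

k=0: u−w=10.9010, u+w=29.8950; √(b/2)=1.8788, √(2b)=3.7577; F=1.8788×10.901=20.4811, v=29.8950/3.7577=7.9558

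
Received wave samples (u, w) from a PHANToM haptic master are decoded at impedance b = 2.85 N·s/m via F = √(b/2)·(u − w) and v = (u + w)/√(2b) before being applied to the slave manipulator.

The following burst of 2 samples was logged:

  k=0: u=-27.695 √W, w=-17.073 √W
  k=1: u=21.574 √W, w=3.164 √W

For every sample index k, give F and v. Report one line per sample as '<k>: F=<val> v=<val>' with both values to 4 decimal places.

k=0: u−w=-10.6220, u+w=-44.7680; √(b/2)=1.1937, √(2b)=2.3875; F=1.1937×(-10.622)=-12.6798, v=-44.7680/2.3875=-18.7513
k=1: u−w=18.4100, u+w=24.7380; √(b/2)=1.1937, √(2b)=2.3875; F=1.1937×18.41=21.9766, v=24.7380/2.3875=10.3616

0: F=-12.6798 v=-18.7513
1: F=21.9766 v=10.3616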